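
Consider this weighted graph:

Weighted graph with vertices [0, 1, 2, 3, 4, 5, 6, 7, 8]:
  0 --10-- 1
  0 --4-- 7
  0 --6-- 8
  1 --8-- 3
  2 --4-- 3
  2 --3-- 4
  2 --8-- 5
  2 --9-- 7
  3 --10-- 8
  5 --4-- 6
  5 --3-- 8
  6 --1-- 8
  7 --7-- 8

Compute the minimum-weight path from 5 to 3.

Using Dijkstra's algorithm from vertex 5:
Shortest path: 5 -> 2 -> 3
Total weight: 8 + 4 = 12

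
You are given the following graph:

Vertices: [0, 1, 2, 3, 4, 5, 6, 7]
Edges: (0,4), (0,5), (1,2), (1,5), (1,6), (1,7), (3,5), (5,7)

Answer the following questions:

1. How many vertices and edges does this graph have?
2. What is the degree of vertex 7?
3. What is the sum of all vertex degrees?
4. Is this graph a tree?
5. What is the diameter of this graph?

Count: 8 vertices, 8 edges.
Vertex 7 has neighbors [1, 5], degree = 2.
Handshaking lemma: 2 * 8 = 16.
A tree on 8 vertices has 7 edges. This graph has 8 edges (1 extra). Not a tree.
Diameter (longest shortest path) = 4.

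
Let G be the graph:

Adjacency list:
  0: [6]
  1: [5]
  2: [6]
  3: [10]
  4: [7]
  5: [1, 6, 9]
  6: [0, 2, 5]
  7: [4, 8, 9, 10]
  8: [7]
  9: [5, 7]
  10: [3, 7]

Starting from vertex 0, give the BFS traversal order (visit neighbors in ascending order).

BFS from vertex 0 (neighbors processed in ascending order):
Visit order: 0, 6, 2, 5, 1, 9, 7, 4, 8, 10, 3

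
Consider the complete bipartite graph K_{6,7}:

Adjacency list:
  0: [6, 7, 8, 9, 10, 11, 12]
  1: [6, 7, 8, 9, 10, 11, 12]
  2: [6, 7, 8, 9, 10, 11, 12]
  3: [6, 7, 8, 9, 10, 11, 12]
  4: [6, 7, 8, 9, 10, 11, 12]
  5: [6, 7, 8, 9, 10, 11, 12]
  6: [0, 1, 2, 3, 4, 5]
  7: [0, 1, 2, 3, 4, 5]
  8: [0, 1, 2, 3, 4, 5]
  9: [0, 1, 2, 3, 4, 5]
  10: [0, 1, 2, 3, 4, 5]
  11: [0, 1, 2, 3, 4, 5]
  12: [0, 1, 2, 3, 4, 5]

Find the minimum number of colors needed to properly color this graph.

K_{6,7} is bipartite: vertices split into two independent sets of size 6 and 7.
Color one set 0, the other 1. No adjacent vertices share a color.
Chromatic number = 2.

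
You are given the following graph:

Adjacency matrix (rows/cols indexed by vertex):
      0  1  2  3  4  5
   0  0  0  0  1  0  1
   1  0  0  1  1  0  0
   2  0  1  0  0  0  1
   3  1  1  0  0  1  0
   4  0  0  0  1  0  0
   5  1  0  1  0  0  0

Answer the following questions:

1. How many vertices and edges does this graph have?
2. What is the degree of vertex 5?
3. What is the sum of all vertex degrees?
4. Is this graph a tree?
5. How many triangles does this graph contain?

Count: 6 vertices, 6 edges.
Vertex 5 has neighbors [0, 2], degree = 2.
Handshaking lemma: 2 * 6 = 12.
A tree on 6 vertices has 5 edges. This graph has 6 edges (1 extra). Not a tree.
Number of triangles = 0.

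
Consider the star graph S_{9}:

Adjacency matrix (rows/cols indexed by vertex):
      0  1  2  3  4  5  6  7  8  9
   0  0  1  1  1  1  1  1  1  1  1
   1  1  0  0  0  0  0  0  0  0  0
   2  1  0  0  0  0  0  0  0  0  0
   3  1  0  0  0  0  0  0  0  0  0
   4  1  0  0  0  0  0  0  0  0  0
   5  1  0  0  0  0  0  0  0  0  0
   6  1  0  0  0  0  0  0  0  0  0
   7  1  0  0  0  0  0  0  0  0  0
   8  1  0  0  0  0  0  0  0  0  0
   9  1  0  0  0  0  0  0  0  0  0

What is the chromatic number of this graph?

S_{9} has one hub adjacent to 9 leaves; leaves are pairwise non-adjacent.
Color the hub 0 and every leaf 1.
Chromatic number = 2.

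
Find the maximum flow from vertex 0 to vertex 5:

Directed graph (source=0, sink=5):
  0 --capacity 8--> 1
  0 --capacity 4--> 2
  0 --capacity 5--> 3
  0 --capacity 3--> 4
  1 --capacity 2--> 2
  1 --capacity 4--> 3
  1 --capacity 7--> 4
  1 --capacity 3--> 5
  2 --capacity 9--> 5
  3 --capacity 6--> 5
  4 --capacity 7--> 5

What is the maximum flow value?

Computing max flow:
  Flow on (0->1): 8/8
  Flow on (0->2): 4/4
  Flow on (0->3): 5/5
  Flow on (0->4): 3/3
  Flow on (1->2): 2/2
  Flow on (1->3): 1/4
  Flow on (1->4): 2/7
  Flow on (1->5): 3/3
  Flow on (2->5): 6/9
  Flow on (3->5): 6/6
  Flow on (4->5): 5/7
Maximum flow = 20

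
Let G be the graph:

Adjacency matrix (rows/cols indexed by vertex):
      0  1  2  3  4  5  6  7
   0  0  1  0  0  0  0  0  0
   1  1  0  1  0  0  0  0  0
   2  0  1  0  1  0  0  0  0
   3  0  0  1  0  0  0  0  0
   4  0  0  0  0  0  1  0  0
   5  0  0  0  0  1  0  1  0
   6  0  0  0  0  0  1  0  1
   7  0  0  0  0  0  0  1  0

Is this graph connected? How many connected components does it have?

Checking connectivity: the graph has 2 connected component(s).
Components: [[0, 1, 2, 3], [4, 5, 6, 7]]. The graph is NOT connected.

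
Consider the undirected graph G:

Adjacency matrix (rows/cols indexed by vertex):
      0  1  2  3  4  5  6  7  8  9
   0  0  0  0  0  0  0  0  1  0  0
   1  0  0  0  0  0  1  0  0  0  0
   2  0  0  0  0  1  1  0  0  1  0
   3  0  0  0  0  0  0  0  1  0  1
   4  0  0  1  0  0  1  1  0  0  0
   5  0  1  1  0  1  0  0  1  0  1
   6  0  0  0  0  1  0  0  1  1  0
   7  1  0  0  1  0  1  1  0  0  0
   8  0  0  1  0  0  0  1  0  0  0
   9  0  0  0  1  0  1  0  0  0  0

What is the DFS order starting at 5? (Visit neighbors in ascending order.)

DFS from vertex 5 (neighbors processed in ascending order):
Visit order: 5, 1, 2, 4, 6, 7, 0, 3, 9, 8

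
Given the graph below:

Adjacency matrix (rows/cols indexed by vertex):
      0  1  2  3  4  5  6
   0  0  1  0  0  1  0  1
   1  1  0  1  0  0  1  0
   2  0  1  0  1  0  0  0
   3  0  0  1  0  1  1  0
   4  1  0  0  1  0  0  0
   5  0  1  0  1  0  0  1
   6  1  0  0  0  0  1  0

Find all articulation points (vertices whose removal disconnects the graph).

No articulation points. The graph is biconnected.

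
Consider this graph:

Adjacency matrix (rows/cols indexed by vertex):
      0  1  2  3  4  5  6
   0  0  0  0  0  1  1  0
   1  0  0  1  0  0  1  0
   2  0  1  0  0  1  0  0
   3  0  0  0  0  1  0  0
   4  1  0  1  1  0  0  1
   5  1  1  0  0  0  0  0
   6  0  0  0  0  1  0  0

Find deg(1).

Vertex 1 has neighbors [2, 5], so deg(1) = 2.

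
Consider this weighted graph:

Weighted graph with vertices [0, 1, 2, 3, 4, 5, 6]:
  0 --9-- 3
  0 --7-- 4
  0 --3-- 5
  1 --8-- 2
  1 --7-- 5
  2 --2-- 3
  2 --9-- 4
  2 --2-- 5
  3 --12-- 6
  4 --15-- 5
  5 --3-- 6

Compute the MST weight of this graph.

Applying Kruskal's algorithm (sort edges by weight, add if no cycle):
  Add (2,3) w=2
  Add (2,5) w=2
  Add (0,5) w=3
  Add (5,6) w=3
  Add (0,4) w=7
  Add (1,5) w=7
  Skip (1,2) w=8 (creates cycle)
  Skip (0,3) w=9 (creates cycle)
  Skip (2,4) w=9 (creates cycle)
  Skip (3,6) w=12 (creates cycle)
  Skip (4,5) w=15 (creates cycle)
MST weight = 24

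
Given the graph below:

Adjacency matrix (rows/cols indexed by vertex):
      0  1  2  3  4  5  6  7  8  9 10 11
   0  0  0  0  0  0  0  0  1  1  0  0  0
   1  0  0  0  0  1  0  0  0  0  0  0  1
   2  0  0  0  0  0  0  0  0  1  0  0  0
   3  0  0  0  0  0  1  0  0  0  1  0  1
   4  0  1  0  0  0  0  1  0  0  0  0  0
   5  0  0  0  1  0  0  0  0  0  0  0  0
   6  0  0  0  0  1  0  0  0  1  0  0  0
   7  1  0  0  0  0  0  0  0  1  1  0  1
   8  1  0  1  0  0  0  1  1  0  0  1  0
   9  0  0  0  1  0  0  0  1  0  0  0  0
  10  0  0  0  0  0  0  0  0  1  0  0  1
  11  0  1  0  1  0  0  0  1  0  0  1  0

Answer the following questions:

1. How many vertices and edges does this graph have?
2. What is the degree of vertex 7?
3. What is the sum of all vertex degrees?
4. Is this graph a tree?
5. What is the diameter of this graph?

Count: 12 vertices, 15 edges.
Vertex 7 has neighbors [0, 8, 9, 11], degree = 4.
Handshaking lemma: 2 * 15 = 30.
A tree on 12 vertices has 11 edges. This graph has 15 edges (4 extra). Not a tree.
Diameter (longest shortest path) = 5.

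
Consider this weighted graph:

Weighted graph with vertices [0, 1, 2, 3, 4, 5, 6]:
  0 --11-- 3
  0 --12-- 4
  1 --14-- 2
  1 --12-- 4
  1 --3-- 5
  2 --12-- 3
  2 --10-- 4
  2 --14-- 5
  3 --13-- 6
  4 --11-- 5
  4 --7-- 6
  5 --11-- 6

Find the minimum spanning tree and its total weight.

Applying Kruskal's algorithm (sort edges by weight, add if no cycle):
  Add (1,5) w=3
  Add (4,6) w=7
  Add (2,4) w=10
  Add (0,3) w=11
  Add (4,5) w=11
  Skip (5,6) w=11 (creates cycle)
  Add (0,4) w=12
  Skip (1,4) w=12 (creates cycle)
  Skip (2,3) w=12 (creates cycle)
  Skip (3,6) w=13 (creates cycle)
  Skip (1,2) w=14 (creates cycle)
  Skip (2,5) w=14 (creates cycle)
MST weight = 54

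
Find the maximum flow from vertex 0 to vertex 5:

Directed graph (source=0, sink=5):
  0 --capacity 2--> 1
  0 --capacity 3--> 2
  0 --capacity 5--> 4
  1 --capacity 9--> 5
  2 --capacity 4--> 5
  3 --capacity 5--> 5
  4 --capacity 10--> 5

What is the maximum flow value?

Computing max flow:
  Flow on (0->1): 2/2
  Flow on (0->2): 3/3
  Flow on (0->4): 5/5
  Flow on (1->5): 2/9
  Flow on (2->5): 3/4
  Flow on (4->5): 5/10
Maximum flow = 10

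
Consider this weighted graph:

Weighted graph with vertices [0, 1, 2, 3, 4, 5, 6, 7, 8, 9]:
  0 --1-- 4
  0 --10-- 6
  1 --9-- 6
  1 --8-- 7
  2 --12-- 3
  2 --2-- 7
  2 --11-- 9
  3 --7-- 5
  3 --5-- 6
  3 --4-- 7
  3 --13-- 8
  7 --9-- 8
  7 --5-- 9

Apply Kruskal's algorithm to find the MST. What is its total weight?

Applying Kruskal's algorithm (sort edges by weight, add if no cycle):
  Add (0,4) w=1
  Add (2,7) w=2
  Add (3,7) w=4
  Add (3,6) w=5
  Add (7,9) w=5
  Add (3,5) w=7
  Add (1,7) w=8
  Skip (1,6) w=9 (creates cycle)
  Add (7,8) w=9
  Add (0,6) w=10
  Skip (2,9) w=11 (creates cycle)
  Skip (2,3) w=12 (creates cycle)
  Skip (3,8) w=13 (creates cycle)
MST weight = 51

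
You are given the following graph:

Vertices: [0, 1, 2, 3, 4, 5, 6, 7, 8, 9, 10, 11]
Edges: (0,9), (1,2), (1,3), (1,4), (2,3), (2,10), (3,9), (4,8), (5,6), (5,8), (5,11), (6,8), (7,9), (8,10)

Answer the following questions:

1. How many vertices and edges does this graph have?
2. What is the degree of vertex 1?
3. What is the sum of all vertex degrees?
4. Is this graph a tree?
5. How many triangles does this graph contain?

Count: 12 vertices, 14 edges.
Vertex 1 has neighbors [2, 3, 4], degree = 3.
Handshaking lemma: 2 * 14 = 28.
A tree on 12 vertices has 11 edges. This graph has 14 edges (3 extra). Not a tree.
Number of triangles = 2.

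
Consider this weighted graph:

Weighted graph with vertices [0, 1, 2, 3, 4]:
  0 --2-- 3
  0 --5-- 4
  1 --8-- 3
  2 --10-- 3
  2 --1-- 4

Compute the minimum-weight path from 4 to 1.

Using Dijkstra's algorithm from vertex 4:
Shortest path: 4 -> 0 -> 3 -> 1
Total weight: 5 + 2 + 8 = 15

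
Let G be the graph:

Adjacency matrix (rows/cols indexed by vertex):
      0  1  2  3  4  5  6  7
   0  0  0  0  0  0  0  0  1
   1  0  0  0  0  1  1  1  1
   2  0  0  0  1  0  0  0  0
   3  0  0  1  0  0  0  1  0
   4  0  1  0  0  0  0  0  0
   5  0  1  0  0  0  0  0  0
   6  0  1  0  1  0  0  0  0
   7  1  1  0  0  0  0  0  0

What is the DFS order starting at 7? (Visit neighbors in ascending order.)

DFS from vertex 7 (neighbors processed in ascending order):
Visit order: 7, 0, 1, 4, 5, 6, 3, 2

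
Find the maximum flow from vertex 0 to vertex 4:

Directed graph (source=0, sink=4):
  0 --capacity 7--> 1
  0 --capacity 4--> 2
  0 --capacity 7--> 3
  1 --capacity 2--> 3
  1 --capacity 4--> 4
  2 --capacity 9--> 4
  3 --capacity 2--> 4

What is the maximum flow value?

Computing max flow:
  Flow on (0->1): 6/7
  Flow on (0->2): 4/4
  Flow on (1->3): 2/2
  Flow on (1->4): 4/4
  Flow on (2->4): 4/9
  Flow on (3->4): 2/2
Maximum flow = 10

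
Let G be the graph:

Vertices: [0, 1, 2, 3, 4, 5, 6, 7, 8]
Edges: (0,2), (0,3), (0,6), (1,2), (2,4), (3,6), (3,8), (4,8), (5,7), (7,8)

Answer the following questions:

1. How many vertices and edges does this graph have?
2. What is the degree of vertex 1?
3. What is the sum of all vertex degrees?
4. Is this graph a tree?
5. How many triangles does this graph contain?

Count: 9 vertices, 10 edges.
Vertex 1 has neighbors [2], degree = 1.
Handshaking lemma: 2 * 10 = 20.
A tree on 9 vertices has 8 edges. This graph has 10 edges (2 extra). Not a tree.
Number of triangles = 1.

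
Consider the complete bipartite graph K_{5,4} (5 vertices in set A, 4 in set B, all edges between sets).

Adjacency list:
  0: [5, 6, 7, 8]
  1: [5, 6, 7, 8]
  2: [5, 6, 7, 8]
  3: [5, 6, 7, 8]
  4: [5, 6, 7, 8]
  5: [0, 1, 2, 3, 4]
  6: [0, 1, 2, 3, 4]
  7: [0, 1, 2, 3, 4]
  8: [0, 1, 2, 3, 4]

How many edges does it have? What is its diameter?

K_{5,4} has 5 * 4 = 20 edges.
Any vertex reaches any opposite-side vertex in 1 step; same-side vertices reach in 2 steps via any opposite-side vertex.
Diameter = 2.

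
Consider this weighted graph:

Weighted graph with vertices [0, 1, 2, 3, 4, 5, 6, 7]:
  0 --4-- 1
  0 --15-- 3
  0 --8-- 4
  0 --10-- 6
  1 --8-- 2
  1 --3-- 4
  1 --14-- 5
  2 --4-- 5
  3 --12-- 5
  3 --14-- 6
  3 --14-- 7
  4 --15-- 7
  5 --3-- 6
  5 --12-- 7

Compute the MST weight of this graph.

Applying Kruskal's algorithm (sort edges by weight, add if no cycle):
  Add (1,4) w=3
  Add (5,6) w=3
  Add (0,1) w=4
  Add (2,5) w=4
  Skip (0,4) w=8 (creates cycle)
  Add (1,2) w=8
  Skip (0,6) w=10 (creates cycle)
  Add (3,5) w=12
  Add (5,7) w=12
  Skip (1,5) w=14 (creates cycle)
  Skip (3,7) w=14 (creates cycle)
  Skip (3,6) w=14 (creates cycle)
  Skip (0,3) w=15 (creates cycle)
  Skip (4,7) w=15 (creates cycle)
MST weight = 46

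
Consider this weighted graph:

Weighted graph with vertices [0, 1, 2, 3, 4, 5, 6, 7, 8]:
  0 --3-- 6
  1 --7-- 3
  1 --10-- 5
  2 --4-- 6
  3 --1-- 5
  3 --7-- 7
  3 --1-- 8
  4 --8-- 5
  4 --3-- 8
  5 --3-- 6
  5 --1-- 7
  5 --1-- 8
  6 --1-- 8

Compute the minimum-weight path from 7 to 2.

Using Dijkstra's algorithm from vertex 7:
Shortest path: 7 -> 5 -> 8 -> 6 -> 2
Total weight: 1 + 1 + 1 + 4 = 7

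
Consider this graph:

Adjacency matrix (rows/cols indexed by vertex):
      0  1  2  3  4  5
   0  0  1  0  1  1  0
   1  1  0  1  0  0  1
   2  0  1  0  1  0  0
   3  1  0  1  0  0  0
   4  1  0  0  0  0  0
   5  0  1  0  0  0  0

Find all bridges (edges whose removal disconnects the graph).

A bridge is an edge whose removal increases the number of connected components.
Bridges found: (0,4), (1,5)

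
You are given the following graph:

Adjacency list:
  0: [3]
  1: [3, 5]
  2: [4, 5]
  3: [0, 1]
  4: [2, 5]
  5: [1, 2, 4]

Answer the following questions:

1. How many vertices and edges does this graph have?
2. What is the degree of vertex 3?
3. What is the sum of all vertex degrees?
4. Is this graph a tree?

Count: 6 vertices, 6 edges.
Vertex 3 has neighbors [0, 1], degree = 2.
Handshaking lemma: 2 * 6 = 12.
A tree on 6 vertices has 5 edges. This graph has 6 edges (1 extra). Not a tree.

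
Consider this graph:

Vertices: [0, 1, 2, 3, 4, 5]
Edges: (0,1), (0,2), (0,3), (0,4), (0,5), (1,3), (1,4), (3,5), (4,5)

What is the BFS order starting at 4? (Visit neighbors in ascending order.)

BFS from vertex 4 (neighbors processed in ascending order):
Visit order: 4, 0, 1, 5, 2, 3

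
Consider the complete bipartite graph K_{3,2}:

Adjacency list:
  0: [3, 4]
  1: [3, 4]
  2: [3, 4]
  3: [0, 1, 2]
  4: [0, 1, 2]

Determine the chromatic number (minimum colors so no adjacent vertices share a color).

K_{3,2} is bipartite: vertices split into two independent sets of size 3 and 2.
Color one set 0, the other 1. No adjacent vertices share a color.
Chromatic number = 2.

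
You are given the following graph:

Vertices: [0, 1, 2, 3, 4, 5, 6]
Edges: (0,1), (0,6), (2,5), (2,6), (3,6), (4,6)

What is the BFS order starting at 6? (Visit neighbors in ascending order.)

BFS from vertex 6 (neighbors processed in ascending order):
Visit order: 6, 0, 2, 3, 4, 1, 5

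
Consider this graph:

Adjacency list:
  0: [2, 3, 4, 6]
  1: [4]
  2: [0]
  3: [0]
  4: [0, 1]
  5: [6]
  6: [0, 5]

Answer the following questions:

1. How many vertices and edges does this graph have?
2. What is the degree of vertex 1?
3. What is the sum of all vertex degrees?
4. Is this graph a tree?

Count: 7 vertices, 6 edges.
Vertex 1 has neighbors [4], degree = 1.
Handshaking lemma: 2 * 6 = 12.
A graph is a tree iff it is connected and has exactly n-1 edges. This graph is connected (all 7 vertices in one component) and has 7-1 = 6 edges. It is a tree.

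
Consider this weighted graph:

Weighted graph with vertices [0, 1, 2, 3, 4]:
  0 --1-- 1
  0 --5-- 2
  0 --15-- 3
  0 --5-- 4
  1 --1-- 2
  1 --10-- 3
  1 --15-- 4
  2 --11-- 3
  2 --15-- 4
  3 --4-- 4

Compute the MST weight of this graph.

Applying Kruskal's algorithm (sort edges by weight, add if no cycle):
  Add (0,1) w=1
  Add (1,2) w=1
  Add (3,4) w=4
  Skip (0,2) w=5 (creates cycle)
  Add (0,4) w=5
  Skip (1,3) w=10 (creates cycle)
  Skip (2,3) w=11 (creates cycle)
  Skip (0,3) w=15 (creates cycle)
  Skip (1,4) w=15 (creates cycle)
  Skip (2,4) w=15 (creates cycle)
MST weight = 11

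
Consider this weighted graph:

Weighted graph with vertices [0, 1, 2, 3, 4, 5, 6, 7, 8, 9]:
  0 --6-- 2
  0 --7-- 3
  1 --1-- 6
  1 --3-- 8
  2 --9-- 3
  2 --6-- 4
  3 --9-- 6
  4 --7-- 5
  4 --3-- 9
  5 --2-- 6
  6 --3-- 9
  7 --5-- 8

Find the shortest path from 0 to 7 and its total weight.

Using Dijkstra's algorithm from vertex 0:
Shortest path: 0 -> 3 -> 6 -> 1 -> 8 -> 7
Total weight: 7 + 9 + 1 + 3 + 5 = 25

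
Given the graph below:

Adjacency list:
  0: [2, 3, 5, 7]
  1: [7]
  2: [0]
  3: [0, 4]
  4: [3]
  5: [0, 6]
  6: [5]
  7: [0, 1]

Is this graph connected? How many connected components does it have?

Checking connectivity: the graph has 1 connected component(s).
All vertices are reachable from each other. The graph IS connected.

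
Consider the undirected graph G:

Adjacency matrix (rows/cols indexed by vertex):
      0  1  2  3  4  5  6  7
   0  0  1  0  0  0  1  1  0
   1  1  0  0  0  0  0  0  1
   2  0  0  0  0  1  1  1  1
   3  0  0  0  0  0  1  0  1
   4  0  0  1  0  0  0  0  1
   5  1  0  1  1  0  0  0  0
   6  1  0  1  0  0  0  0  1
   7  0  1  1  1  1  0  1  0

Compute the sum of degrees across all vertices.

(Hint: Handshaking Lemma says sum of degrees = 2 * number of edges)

Count edges: 12 edges.
By Handshaking Lemma: sum of degrees = 2 * 12 = 24.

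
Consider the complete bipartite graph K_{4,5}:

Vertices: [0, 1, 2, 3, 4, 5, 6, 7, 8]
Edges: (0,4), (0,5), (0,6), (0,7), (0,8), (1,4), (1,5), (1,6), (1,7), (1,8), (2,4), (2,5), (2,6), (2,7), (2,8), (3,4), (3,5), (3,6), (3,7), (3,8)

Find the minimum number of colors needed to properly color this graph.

K_{4,5} is bipartite: vertices split into two independent sets of size 4 and 5.
Color one set 0, the other 1. No adjacent vertices share a color.
Chromatic number = 2.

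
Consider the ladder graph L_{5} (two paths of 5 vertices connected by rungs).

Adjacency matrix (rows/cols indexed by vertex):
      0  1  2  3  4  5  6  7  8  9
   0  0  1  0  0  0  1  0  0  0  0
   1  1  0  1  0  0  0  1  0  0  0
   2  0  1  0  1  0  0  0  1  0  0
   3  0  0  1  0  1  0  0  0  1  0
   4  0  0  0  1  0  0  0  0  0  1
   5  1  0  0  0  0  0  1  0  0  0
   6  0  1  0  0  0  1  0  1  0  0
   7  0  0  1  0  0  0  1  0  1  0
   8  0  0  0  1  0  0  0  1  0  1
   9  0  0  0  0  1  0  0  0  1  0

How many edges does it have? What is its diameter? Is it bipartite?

Ladder graph L_{5}: 5 rungs + 2 * (5-1) path edges = 5 + 8 = 13 edges.
Diameter = 5.
Ladder graphs are bipartite (alternating coloring along each path).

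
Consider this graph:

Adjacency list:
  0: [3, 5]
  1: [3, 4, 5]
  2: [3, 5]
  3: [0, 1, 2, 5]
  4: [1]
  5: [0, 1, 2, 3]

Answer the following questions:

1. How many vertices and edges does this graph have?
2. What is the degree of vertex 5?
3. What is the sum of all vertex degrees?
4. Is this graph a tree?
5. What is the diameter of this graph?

Count: 6 vertices, 8 edges.
Vertex 5 has neighbors [0, 1, 2, 3], degree = 4.
Handshaking lemma: 2 * 8 = 16.
A tree on 6 vertices has 5 edges. This graph has 8 edges (3 extra). Not a tree.
Diameter (longest shortest path) = 3.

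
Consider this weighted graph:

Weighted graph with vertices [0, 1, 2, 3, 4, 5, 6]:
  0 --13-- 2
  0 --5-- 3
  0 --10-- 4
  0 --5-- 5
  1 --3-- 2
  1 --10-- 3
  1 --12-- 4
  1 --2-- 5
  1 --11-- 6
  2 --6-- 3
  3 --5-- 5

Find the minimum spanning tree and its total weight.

Applying Kruskal's algorithm (sort edges by weight, add if no cycle):
  Add (1,5) w=2
  Add (1,2) w=3
  Add (0,5) w=5
  Add (0,3) w=5
  Skip (3,5) w=5 (creates cycle)
  Skip (2,3) w=6 (creates cycle)
  Add (0,4) w=10
  Skip (1,3) w=10 (creates cycle)
  Add (1,6) w=11
  Skip (1,4) w=12 (creates cycle)
  Skip (0,2) w=13 (creates cycle)
MST weight = 36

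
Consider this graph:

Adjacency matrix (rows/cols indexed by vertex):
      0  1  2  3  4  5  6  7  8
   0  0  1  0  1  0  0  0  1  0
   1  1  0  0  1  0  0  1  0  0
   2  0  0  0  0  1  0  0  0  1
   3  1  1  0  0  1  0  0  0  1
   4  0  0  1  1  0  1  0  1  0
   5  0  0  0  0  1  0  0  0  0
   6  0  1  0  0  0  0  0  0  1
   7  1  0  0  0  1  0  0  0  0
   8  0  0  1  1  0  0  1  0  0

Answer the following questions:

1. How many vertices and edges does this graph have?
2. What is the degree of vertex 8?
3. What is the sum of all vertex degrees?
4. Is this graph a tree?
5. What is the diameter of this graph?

Count: 9 vertices, 12 edges.
Vertex 8 has neighbors [2, 3, 6], degree = 3.
Handshaking lemma: 2 * 12 = 24.
A tree on 9 vertices has 8 edges. This graph has 12 edges (4 extra). Not a tree.
Diameter (longest shortest path) = 4.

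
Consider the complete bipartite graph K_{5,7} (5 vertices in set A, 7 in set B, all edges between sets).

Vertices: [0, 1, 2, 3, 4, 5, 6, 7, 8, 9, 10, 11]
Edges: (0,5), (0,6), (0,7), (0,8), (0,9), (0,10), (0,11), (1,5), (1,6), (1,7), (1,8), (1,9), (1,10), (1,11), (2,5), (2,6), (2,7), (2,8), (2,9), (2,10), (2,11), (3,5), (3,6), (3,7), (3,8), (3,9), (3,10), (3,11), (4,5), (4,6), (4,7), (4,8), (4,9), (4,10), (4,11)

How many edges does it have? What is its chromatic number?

K_{5,7} has 5 * 7 = 35 edges.
Bipartite graphs have chromatic number 2 (color each partition differently).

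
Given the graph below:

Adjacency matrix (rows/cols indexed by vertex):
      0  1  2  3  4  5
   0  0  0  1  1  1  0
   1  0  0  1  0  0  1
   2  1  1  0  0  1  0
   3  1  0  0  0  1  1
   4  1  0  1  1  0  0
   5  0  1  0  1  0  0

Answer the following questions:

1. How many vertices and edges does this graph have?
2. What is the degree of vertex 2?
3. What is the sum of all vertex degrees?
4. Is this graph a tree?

Count: 6 vertices, 8 edges.
Vertex 2 has neighbors [0, 1, 4], degree = 3.
Handshaking lemma: 2 * 8 = 16.
A tree on 6 vertices has 5 edges. This graph has 8 edges (3 extra). Not a tree.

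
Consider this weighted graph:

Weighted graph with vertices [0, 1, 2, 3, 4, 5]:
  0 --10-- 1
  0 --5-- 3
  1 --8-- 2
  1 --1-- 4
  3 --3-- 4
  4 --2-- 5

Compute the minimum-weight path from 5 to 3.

Using Dijkstra's algorithm from vertex 5:
Shortest path: 5 -> 4 -> 3
Total weight: 2 + 3 = 5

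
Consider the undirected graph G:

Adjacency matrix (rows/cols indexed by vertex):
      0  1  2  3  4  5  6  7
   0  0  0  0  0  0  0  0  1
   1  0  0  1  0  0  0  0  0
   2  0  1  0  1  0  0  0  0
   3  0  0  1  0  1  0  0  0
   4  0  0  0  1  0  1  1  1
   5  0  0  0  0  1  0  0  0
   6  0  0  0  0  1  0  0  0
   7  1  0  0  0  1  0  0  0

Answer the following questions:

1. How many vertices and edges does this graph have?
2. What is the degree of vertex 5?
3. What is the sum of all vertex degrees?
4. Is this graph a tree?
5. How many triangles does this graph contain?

Count: 8 vertices, 7 edges.
Vertex 5 has neighbors [4], degree = 1.
Handshaking lemma: 2 * 7 = 14.
A graph is a tree iff it is connected and has exactly n-1 edges. This graph is connected (all 8 vertices in one component) and has 8-1 = 7 edges. It is a tree.
Number of triangles = 0.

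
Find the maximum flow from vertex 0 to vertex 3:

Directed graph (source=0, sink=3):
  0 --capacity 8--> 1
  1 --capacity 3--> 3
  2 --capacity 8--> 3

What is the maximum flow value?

Computing max flow:
  Flow on (0->1): 3/8
  Flow on (1->3): 3/3
Maximum flow = 3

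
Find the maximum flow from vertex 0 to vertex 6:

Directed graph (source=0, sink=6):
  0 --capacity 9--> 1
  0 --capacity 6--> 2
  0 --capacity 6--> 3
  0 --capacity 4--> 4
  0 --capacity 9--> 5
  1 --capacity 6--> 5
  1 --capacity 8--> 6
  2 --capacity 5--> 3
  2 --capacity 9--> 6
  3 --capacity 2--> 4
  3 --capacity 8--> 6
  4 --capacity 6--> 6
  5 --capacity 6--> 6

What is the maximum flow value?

Computing max flow:
  Flow on (0->1): 8/9
  Flow on (0->2): 6/6
  Flow on (0->3): 6/6
  Flow on (0->4): 4/4
  Flow on (0->5): 6/9
  Flow on (1->6): 8/8
  Flow on (2->6): 6/9
  Flow on (3->6): 6/8
  Flow on (4->6): 4/6
  Flow on (5->6): 6/6
Maximum flow = 30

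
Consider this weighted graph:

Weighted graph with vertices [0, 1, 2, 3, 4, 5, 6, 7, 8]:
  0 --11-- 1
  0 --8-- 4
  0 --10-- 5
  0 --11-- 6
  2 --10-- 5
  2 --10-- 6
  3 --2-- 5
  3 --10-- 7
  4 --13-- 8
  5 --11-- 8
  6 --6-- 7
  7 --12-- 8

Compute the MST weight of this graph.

Applying Kruskal's algorithm (sort edges by weight, add if no cycle):
  Add (3,5) w=2
  Add (6,7) w=6
  Add (0,4) w=8
  Add (0,5) w=10
  Add (2,6) w=10
  Add (2,5) w=10
  Skip (3,7) w=10 (creates cycle)
  Skip (0,6) w=11 (creates cycle)
  Add (0,1) w=11
  Add (5,8) w=11
  Skip (7,8) w=12 (creates cycle)
  Skip (4,8) w=13 (creates cycle)
MST weight = 68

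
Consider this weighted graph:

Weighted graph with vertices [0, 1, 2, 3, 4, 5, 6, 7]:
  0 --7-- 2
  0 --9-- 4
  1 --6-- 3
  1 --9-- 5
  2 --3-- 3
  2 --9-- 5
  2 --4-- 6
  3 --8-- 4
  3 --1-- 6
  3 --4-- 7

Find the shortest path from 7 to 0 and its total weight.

Using Dijkstra's algorithm from vertex 7:
Shortest path: 7 -> 3 -> 2 -> 0
Total weight: 4 + 3 + 7 = 14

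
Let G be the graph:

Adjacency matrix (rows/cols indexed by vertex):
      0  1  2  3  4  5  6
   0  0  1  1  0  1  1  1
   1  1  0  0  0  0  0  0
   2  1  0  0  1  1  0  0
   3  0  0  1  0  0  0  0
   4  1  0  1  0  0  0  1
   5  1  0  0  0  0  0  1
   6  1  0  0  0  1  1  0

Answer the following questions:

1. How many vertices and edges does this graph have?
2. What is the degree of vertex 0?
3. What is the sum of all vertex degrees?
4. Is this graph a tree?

Count: 7 vertices, 9 edges.
Vertex 0 has neighbors [1, 2, 4, 5, 6], degree = 5.
Handshaking lemma: 2 * 9 = 18.
A tree on 7 vertices has 6 edges. This graph has 9 edges (3 extra). Not a tree.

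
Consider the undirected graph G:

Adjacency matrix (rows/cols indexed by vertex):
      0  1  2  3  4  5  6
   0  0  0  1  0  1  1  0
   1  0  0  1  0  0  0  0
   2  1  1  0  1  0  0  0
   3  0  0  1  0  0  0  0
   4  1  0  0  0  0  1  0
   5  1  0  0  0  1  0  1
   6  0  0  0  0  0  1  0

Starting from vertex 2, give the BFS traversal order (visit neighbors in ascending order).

BFS from vertex 2 (neighbors processed in ascending order):
Visit order: 2, 0, 1, 3, 4, 5, 6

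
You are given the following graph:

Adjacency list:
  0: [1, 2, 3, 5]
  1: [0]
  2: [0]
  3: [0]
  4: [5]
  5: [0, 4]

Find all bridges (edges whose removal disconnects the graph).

A bridge is an edge whose removal increases the number of connected components.
Bridges found: (0,1), (0,2), (0,3), (0,5), (4,5)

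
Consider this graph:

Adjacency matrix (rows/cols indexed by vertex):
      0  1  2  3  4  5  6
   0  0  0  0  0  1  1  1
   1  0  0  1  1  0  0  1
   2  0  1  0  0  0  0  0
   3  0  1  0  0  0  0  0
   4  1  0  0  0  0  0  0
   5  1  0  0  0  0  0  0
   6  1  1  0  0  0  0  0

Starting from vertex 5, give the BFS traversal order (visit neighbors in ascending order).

BFS from vertex 5 (neighbors processed in ascending order):
Visit order: 5, 0, 4, 6, 1, 2, 3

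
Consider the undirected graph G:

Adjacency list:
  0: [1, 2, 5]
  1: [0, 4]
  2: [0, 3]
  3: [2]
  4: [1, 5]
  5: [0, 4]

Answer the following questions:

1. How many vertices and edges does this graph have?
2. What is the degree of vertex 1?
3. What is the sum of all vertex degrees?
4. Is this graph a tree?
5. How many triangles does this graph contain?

Count: 6 vertices, 6 edges.
Vertex 1 has neighbors [0, 4], degree = 2.
Handshaking lemma: 2 * 6 = 12.
A tree on 6 vertices has 5 edges. This graph has 6 edges (1 extra). Not a tree.
Number of triangles = 0.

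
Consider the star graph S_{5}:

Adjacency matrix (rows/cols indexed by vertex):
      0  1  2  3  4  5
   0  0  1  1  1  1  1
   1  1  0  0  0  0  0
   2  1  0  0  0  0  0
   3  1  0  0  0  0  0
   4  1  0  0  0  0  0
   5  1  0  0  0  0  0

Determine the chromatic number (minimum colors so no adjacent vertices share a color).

S_{5} has one hub adjacent to 5 leaves; leaves are pairwise non-adjacent.
Color the hub 0 and every leaf 1.
Chromatic number = 2.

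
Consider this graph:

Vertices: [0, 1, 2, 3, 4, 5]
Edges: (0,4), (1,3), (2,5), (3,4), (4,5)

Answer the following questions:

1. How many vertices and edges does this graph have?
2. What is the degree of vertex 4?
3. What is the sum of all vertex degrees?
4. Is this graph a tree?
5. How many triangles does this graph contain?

Count: 6 vertices, 5 edges.
Vertex 4 has neighbors [0, 3, 5], degree = 3.
Handshaking lemma: 2 * 5 = 10.
A graph is a tree iff it is connected and has exactly n-1 edges. This graph is connected (all 6 vertices in one component) and has 6-1 = 5 edges. It is a tree.
Number of triangles = 0.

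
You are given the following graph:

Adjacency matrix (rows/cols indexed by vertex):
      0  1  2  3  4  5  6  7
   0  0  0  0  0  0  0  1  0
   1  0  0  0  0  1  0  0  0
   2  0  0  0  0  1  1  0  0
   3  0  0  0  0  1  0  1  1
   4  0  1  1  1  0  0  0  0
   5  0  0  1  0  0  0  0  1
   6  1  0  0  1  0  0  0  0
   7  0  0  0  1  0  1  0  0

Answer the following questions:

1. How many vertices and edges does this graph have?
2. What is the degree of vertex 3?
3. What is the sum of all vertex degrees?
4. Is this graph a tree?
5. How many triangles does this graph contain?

Count: 8 vertices, 8 edges.
Vertex 3 has neighbors [4, 6, 7], degree = 3.
Handshaking lemma: 2 * 8 = 16.
A tree on 8 vertices has 7 edges. This graph has 8 edges (1 extra). Not a tree.
Number of triangles = 0.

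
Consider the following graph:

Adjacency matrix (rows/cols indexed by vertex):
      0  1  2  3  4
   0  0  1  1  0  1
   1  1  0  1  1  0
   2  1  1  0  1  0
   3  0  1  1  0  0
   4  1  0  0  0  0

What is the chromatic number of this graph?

The graph has a maximum clique of size 3 (lower bound on chromatic number).
A valid 3-coloring: {0: 0, 1: 1, 2: 2, 3: 0, 4: 1}.
Chromatic number = 3.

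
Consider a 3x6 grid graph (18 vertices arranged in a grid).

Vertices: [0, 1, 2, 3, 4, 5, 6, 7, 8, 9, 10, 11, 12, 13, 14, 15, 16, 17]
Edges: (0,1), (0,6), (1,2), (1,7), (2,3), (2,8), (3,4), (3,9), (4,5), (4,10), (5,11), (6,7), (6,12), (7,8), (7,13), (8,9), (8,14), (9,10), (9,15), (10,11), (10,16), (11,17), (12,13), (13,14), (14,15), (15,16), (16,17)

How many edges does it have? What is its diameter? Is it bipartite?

A 3x6 grid has 12 vertical edges and 15 horizontal edges.
Total edges = 12 + 15 = 27.
Diameter = (3-1) + (6-1) = 7 (corner to opposite corner).
Grid graphs are bipartite (checkerboard coloring).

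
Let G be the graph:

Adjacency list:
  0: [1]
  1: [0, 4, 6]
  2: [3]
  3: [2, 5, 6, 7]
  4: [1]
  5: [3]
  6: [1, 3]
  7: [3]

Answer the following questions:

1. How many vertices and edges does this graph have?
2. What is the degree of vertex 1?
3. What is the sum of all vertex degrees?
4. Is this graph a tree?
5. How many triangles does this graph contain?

Count: 8 vertices, 7 edges.
Vertex 1 has neighbors [0, 4, 6], degree = 3.
Handshaking lemma: 2 * 7 = 14.
A graph is a tree iff it is connected and has exactly n-1 edges. This graph is connected (all 8 vertices in one component) and has 8-1 = 7 edges. It is a tree.
Number of triangles = 0.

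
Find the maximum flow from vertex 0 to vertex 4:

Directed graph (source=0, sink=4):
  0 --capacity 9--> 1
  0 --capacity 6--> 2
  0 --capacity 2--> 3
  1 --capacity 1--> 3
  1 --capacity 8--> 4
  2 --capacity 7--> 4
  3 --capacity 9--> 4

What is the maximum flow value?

Computing max flow:
  Flow on (0->1): 9/9
  Flow on (0->2): 6/6
  Flow on (0->3): 2/2
  Flow on (1->3): 1/1
  Flow on (1->4): 8/8
  Flow on (2->4): 6/7
  Flow on (3->4): 3/9
Maximum flow = 17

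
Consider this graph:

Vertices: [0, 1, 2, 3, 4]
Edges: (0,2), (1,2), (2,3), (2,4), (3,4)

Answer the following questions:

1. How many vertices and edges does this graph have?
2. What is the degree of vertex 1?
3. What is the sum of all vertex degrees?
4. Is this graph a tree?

Count: 5 vertices, 5 edges.
Vertex 1 has neighbors [2], degree = 1.
Handshaking lemma: 2 * 5 = 10.
A tree on 5 vertices has 4 edges. This graph has 5 edges (1 extra). Not a tree.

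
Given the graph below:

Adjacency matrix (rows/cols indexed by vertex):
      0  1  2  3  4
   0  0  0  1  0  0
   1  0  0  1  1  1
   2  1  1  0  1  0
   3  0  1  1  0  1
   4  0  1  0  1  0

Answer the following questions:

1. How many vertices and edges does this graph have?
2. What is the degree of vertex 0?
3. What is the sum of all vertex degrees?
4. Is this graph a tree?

Count: 5 vertices, 6 edges.
Vertex 0 has neighbors [2], degree = 1.
Handshaking lemma: 2 * 6 = 12.
A tree on 5 vertices has 4 edges. This graph has 6 edges (2 extra). Not a tree.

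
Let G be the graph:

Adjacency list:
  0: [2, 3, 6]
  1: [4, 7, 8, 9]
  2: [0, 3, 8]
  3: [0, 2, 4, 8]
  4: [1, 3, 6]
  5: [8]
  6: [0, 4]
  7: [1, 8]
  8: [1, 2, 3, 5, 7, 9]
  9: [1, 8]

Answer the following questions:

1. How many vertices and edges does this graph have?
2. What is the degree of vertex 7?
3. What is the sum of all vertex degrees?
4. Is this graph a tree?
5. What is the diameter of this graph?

Count: 10 vertices, 15 edges.
Vertex 7 has neighbors [1, 8], degree = 2.
Handshaking lemma: 2 * 15 = 30.
A tree on 10 vertices has 9 edges. This graph has 15 edges (6 extra). Not a tree.
Diameter (longest shortest path) = 4.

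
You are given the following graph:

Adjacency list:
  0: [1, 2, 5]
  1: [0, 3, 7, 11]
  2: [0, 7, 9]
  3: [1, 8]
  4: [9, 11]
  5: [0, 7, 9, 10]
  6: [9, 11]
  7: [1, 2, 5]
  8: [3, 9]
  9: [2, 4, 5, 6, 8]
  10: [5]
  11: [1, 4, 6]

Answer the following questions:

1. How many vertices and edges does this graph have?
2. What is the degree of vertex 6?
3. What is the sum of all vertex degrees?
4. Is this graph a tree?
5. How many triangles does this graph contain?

Count: 12 vertices, 17 edges.
Vertex 6 has neighbors [9, 11], degree = 2.
Handshaking lemma: 2 * 17 = 34.
A tree on 12 vertices has 11 edges. This graph has 17 edges (6 extra). Not a tree.
Number of triangles = 0.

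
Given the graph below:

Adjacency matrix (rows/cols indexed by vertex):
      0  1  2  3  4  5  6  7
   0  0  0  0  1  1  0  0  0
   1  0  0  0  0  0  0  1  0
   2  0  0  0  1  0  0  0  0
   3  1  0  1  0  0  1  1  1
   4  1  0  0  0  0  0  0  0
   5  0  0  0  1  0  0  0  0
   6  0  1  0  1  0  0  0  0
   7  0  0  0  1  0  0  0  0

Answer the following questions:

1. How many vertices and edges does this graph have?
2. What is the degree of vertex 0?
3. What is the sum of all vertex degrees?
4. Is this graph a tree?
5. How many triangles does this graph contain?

Count: 8 vertices, 7 edges.
Vertex 0 has neighbors [3, 4], degree = 2.
Handshaking lemma: 2 * 7 = 14.
A graph is a tree iff it is connected and has exactly n-1 edges. This graph is connected (all 8 vertices in one component) and has 8-1 = 7 edges. It is a tree.
Number of triangles = 0.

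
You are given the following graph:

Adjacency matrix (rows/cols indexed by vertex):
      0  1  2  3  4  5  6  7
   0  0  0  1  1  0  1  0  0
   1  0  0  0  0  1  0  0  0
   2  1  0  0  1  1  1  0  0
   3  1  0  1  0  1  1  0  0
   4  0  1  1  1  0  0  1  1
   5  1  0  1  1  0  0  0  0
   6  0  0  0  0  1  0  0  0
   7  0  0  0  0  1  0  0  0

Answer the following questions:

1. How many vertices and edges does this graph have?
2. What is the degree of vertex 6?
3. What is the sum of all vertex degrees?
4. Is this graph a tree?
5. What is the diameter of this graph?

Count: 8 vertices, 11 edges.
Vertex 6 has neighbors [4], degree = 1.
Handshaking lemma: 2 * 11 = 22.
A tree on 8 vertices has 7 edges. This graph has 11 edges (4 extra). Not a tree.
Diameter (longest shortest path) = 3.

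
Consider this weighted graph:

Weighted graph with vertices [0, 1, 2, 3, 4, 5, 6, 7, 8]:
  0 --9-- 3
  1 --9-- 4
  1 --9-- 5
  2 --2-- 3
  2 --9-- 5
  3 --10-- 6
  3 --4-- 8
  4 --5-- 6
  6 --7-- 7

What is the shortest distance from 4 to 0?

Using Dijkstra's algorithm from vertex 4:
Shortest path: 4 -> 6 -> 3 -> 0
Total weight: 5 + 10 + 9 = 24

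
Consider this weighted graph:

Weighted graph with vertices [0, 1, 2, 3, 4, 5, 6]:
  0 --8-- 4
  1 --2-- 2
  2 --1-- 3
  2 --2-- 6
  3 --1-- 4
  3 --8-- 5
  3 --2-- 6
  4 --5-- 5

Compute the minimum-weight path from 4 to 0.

Using Dijkstra's algorithm from vertex 4:
Shortest path: 4 -> 0
Total weight: 8 = 8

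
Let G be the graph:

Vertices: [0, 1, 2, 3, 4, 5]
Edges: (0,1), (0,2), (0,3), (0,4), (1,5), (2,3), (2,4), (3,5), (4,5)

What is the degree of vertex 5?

Vertex 5 has neighbors [1, 3, 4], so deg(5) = 3.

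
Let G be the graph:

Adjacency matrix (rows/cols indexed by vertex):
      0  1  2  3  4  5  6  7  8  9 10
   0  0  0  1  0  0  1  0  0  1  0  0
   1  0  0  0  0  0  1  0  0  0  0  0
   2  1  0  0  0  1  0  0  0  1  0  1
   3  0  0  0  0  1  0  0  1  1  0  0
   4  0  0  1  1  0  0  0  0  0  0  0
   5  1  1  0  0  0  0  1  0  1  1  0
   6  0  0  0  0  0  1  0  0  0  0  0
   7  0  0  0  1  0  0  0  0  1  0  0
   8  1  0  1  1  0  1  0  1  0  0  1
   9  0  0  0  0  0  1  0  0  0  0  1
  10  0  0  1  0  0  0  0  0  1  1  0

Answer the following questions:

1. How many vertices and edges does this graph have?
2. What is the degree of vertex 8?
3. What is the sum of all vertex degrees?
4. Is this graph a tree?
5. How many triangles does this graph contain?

Count: 11 vertices, 16 edges.
Vertex 8 has neighbors [0, 2, 3, 5, 7, 10], degree = 6.
Handshaking lemma: 2 * 16 = 32.
A tree on 11 vertices has 10 edges. This graph has 16 edges (6 extra). Not a tree.
Number of triangles = 4.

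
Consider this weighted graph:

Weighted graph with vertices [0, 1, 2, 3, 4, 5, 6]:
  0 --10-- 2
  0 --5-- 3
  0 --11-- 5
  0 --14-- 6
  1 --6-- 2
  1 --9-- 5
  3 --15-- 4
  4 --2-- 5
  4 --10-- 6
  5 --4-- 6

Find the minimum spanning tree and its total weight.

Applying Kruskal's algorithm (sort edges by weight, add if no cycle):
  Add (4,5) w=2
  Add (5,6) w=4
  Add (0,3) w=5
  Add (1,2) w=6
  Add (1,5) w=9
  Add (0,2) w=10
  Skip (4,6) w=10 (creates cycle)
  Skip (0,5) w=11 (creates cycle)
  Skip (0,6) w=14 (creates cycle)
  Skip (3,4) w=15 (creates cycle)
MST weight = 36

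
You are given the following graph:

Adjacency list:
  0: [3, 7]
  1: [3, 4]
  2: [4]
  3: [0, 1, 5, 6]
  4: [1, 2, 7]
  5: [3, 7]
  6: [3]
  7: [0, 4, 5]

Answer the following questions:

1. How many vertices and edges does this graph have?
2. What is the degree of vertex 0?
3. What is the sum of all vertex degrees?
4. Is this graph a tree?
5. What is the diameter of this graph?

Count: 8 vertices, 9 edges.
Vertex 0 has neighbors [3, 7], degree = 2.
Handshaking lemma: 2 * 9 = 18.
A tree on 8 vertices has 7 edges. This graph has 9 edges (2 extra). Not a tree.
Diameter (longest shortest path) = 4.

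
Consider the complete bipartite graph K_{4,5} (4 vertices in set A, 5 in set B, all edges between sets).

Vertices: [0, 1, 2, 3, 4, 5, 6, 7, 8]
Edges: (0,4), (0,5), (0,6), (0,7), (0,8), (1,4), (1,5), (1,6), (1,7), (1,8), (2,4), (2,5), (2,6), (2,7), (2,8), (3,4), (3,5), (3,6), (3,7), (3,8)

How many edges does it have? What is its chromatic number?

K_{4,5} has 4 * 5 = 20 edges.
Bipartite graphs have chromatic number 2 (color each partition differently).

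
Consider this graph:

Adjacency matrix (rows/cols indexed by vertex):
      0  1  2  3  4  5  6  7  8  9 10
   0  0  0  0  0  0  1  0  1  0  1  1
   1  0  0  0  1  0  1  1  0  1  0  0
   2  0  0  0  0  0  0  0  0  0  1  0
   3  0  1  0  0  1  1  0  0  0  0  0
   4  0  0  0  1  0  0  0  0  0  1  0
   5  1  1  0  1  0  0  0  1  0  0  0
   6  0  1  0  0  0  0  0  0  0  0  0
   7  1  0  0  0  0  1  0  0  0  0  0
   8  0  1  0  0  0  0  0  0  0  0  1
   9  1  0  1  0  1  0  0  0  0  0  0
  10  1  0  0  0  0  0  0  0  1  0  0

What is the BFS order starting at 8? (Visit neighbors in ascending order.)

BFS from vertex 8 (neighbors processed in ascending order):
Visit order: 8, 1, 10, 3, 5, 6, 0, 4, 7, 9, 2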